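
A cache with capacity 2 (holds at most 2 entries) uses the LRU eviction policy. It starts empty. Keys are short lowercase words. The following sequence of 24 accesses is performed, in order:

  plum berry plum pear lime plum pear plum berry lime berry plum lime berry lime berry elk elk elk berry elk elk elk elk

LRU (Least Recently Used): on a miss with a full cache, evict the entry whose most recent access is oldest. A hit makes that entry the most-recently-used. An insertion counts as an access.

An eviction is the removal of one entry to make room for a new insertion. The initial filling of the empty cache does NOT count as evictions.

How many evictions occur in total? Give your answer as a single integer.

Answer: 10

Derivation:
LRU simulation (capacity=2):
  1. access plum: MISS. Cache (LRU->MRU): [plum]
  2. access berry: MISS. Cache (LRU->MRU): [plum berry]
  3. access plum: HIT. Cache (LRU->MRU): [berry plum]
  4. access pear: MISS, evict berry. Cache (LRU->MRU): [plum pear]
  5. access lime: MISS, evict plum. Cache (LRU->MRU): [pear lime]
  6. access plum: MISS, evict pear. Cache (LRU->MRU): [lime plum]
  7. access pear: MISS, evict lime. Cache (LRU->MRU): [plum pear]
  8. access plum: HIT. Cache (LRU->MRU): [pear plum]
  9. access berry: MISS, evict pear. Cache (LRU->MRU): [plum berry]
  10. access lime: MISS, evict plum. Cache (LRU->MRU): [berry lime]
  11. access berry: HIT. Cache (LRU->MRU): [lime berry]
  12. access plum: MISS, evict lime. Cache (LRU->MRU): [berry plum]
  13. access lime: MISS, evict berry. Cache (LRU->MRU): [plum lime]
  14. access berry: MISS, evict plum. Cache (LRU->MRU): [lime berry]
  15. access lime: HIT. Cache (LRU->MRU): [berry lime]
  16. access berry: HIT. Cache (LRU->MRU): [lime berry]
  17. access elk: MISS, evict lime. Cache (LRU->MRU): [berry elk]
  18. access elk: HIT. Cache (LRU->MRU): [berry elk]
  19. access elk: HIT. Cache (LRU->MRU): [berry elk]
  20. access berry: HIT. Cache (LRU->MRU): [elk berry]
  21. access elk: HIT. Cache (LRU->MRU): [berry elk]
  22. access elk: HIT. Cache (LRU->MRU): [berry elk]
  23. access elk: HIT. Cache (LRU->MRU): [berry elk]
  24. access elk: HIT. Cache (LRU->MRU): [berry elk]
Total: 12 hits, 12 misses, 10 evictions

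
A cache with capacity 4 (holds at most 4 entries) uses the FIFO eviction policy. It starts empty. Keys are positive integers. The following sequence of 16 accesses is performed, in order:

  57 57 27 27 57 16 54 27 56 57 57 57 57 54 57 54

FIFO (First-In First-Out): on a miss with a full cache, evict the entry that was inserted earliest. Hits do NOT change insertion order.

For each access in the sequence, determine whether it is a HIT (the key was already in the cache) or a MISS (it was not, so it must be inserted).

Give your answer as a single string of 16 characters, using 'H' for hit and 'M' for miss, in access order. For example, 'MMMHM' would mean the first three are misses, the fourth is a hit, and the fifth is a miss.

Answer: MHMHHMMHMMHHHHHH

Derivation:
FIFO simulation (capacity=4):
  1. access 57: MISS. Cache (old->new): [57]
  2. access 57: HIT. Cache (old->new): [57]
  3. access 27: MISS. Cache (old->new): [57 27]
  4. access 27: HIT. Cache (old->new): [57 27]
  5. access 57: HIT. Cache (old->new): [57 27]
  6. access 16: MISS. Cache (old->new): [57 27 16]
  7. access 54: MISS. Cache (old->new): [57 27 16 54]
  8. access 27: HIT. Cache (old->new): [57 27 16 54]
  9. access 56: MISS, evict 57. Cache (old->new): [27 16 54 56]
  10. access 57: MISS, evict 27. Cache (old->new): [16 54 56 57]
  11. access 57: HIT. Cache (old->new): [16 54 56 57]
  12. access 57: HIT. Cache (old->new): [16 54 56 57]
  13. access 57: HIT. Cache (old->new): [16 54 56 57]
  14. access 54: HIT. Cache (old->new): [16 54 56 57]
  15. access 57: HIT. Cache (old->new): [16 54 56 57]
  16. access 54: HIT. Cache (old->new): [16 54 56 57]
Total: 10 hits, 6 misses, 2 evictions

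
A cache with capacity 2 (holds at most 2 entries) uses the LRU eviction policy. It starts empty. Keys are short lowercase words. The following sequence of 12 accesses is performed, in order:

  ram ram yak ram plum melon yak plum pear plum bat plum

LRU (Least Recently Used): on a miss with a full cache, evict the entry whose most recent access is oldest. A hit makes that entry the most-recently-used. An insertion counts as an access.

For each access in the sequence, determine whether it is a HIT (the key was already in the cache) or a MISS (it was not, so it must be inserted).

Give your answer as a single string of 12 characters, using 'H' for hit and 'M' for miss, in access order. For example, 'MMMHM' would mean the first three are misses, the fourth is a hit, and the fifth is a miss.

Answer: MHMHMMMMMHMH

Derivation:
LRU simulation (capacity=2):
  1. access ram: MISS. Cache (LRU->MRU): [ram]
  2. access ram: HIT. Cache (LRU->MRU): [ram]
  3. access yak: MISS. Cache (LRU->MRU): [ram yak]
  4. access ram: HIT. Cache (LRU->MRU): [yak ram]
  5. access plum: MISS, evict yak. Cache (LRU->MRU): [ram plum]
  6. access melon: MISS, evict ram. Cache (LRU->MRU): [plum melon]
  7. access yak: MISS, evict plum. Cache (LRU->MRU): [melon yak]
  8. access plum: MISS, evict melon. Cache (LRU->MRU): [yak plum]
  9. access pear: MISS, evict yak. Cache (LRU->MRU): [plum pear]
  10. access plum: HIT. Cache (LRU->MRU): [pear plum]
  11. access bat: MISS, evict pear. Cache (LRU->MRU): [plum bat]
  12. access plum: HIT. Cache (LRU->MRU): [bat plum]
Total: 4 hits, 8 misses, 6 evictions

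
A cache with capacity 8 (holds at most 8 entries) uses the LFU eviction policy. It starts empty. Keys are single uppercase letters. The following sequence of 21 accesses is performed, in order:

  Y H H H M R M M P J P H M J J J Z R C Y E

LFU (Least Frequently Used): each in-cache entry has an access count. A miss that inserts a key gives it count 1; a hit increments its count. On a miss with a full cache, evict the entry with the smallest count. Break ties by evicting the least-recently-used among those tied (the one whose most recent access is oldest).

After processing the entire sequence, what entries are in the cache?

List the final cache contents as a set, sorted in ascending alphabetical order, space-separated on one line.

LFU simulation (capacity=8):
  1. access Y: MISS. Cache: [Y(c=1)]
  2. access H: MISS. Cache: [Y(c=1) H(c=1)]
  3. access H: HIT, count now 2. Cache: [Y(c=1) H(c=2)]
  4. access H: HIT, count now 3. Cache: [Y(c=1) H(c=3)]
  5. access M: MISS. Cache: [Y(c=1) M(c=1) H(c=3)]
  6. access R: MISS. Cache: [Y(c=1) M(c=1) R(c=1) H(c=3)]
  7. access M: HIT, count now 2. Cache: [Y(c=1) R(c=1) M(c=2) H(c=3)]
  8. access M: HIT, count now 3. Cache: [Y(c=1) R(c=1) H(c=3) M(c=3)]
  9. access P: MISS. Cache: [Y(c=1) R(c=1) P(c=1) H(c=3) M(c=3)]
  10. access J: MISS. Cache: [Y(c=1) R(c=1) P(c=1) J(c=1) H(c=3) M(c=3)]
  11. access P: HIT, count now 2. Cache: [Y(c=1) R(c=1) J(c=1) P(c=2) H(c=3) M(c=3)]
  12. access H: HIT, count now 4. Cache: [Y(c=1) R(c=1) J(c=1) P(c=2) M(c=3) H(c=4)]
  13. access M: HIT, count now 4. Cache: [Y(c=1) R(c=1) J(c=1) P(c=2) H(c=4) M(c=4)]
  14. access J: HIT, count now 2. Cache: [Y(c=1) R(c=1) P(c=2) J(c=2) H(c=4) M(c=4)]
  15. access J: HIT, count now 3. Cache: [Y(c=1) R(c=1) P(c=2) J(c=3) H(c=4) M(c=4)]
  16. access J: HIT, count now 4. Cache: [Y(c=1) R(c=1) P(c=2) H(c=4) M(c=4) J(c=4)]
  17. access Z: MISS. Cache: [Y(c=1) R(c=1) Z(c=1) P(c=2) H(c=4) M(c=4) J(c=4)]
  18. access R: HIT, count now 2. Cache: [Y(c=1) Z(c=1) P(c=2) R(c=2) H(c=4) M(c=4) J(c=4)]
  19. access C: MISS. Cache: [Y(c=1) Z(c=1) C(c=1) P(c=2) R(c=2) H(c=4) M(c=4) J(c=4)]
  20. access Y: HIT, count now 2. Cache: [Z(c=1) C(c=1) P(c=2) R(c=2) Y(c=2) H(c=4) M(c=4) J(c=4)]
  21. access E: MISS, evict Z(c=1). Cache: [C(c=1) E(c=1) P(c=2) R(c=2) Y(c=2) H(c=4) M(c=4) J(c=4)]
Total: 12 hits, 9 misses, 1 evictions

Answer: C E H J M P R Y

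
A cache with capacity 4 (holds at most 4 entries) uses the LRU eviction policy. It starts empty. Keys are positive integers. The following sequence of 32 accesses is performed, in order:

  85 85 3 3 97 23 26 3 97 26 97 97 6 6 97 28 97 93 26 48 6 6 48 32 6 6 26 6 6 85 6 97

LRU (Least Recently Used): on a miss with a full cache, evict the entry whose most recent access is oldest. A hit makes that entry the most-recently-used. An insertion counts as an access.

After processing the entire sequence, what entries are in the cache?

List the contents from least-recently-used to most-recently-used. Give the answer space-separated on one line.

Answer: 26 85 6 97

Derivation:
LRU simulation (capacity=4):
  1. access 85: MISS. Cache (LRU->MRU): [85]
  2. access 85: HIT. Cache (LRU->MRU): [85]
  3. access 3: MISS. Cache (LRU->MRU): [85 3]
  4. access 3: HIT. Cache (LRU->MRU): [85 3]
  5. access 97: MISS. Cache (LRU->MRU): [85 3 97]
  6. access 23: MISS. Cache (LRU->MRU): [85 3 97 23]
  7. access 26: MISS, evict 85. Cache (LRU->MRU): [3 97 23 26]
  8. access 3: HIT. Cache (LRU->MRU): [97 23 26 3]
  9. access 97: HIT. Cache (LRU->MRU): [23 26 3 97]
  10. access 26: HIT. Cache (LRU->MRU): [23 3 97 26]
  11. access 97: HIT. Cache (LRU->MRU): [23 3 26 97]
  12. access 97: HIT. Cache (LRU->MRU): [23 3 26 97]
  13. access 6: MISS, evict 23. Cache (LRU->MRU): [3 26 97 6]
  14. access 6: HIT. Cache (LRU->MRU): [3 26 97 6]
  15. access 97: HIT. Cache (LRU->MRU): [3 26 6 97]
  16. access 28: MISS, evict 3. Cache (LRU->MRU): [26 6 97 28]
  17. access 97: HIT. Cache (LRU->MRU): [26 6 28 97]
  18. access 93: MISS, evict 26. Cache (LRU->MRU): [6 28 97 93]
  19. access 26: MISS, evict 6. Cache (LRU->MRU): [28 97 93 26]
  20. access 48: MISS, evict 28. Cache (LRU->MRU): [97 93 26 48]
  21. access 6: MISS, evict 97. Cache (LRU->MRU): [93 26 48 6]
  22. access 6: HIT. Cache (LRU->MRU): [93 26 48 6]
  23. access 48: HIT. Cache (LRU->MRU): [93 26 6 48]
  24. access 32: MISS, evict 93. Cache (LRU->MRU): [26 6 48 32]
  25. access 6: HIT. Cache (LRU->MRU): [26 48 32 6]
  26. access 6: HIT. Cache (LRU->MRU): [26 48 32 6]
  27. access 26: HIT. Cache (LRU->MRU): [48 32 6 26]
  28. access 6: HIT. Cache (LRU->MRU): [48 32 26 6]
  29. access 6: HIT. Cache (LRU->MRU): [48 32 26 6]
  30. access 85: MISS, evict 48. Cache (LRU->MRU): [32 26 6 85]
  31. access 6: HIT. Cache (LRU->MRU): [32 26 85 6]
  32. access 97: MISS, evict 32. Cache (LRU->MRU): [26 85 6 97]
Total: 18 hits, 14 misses, 10 evictions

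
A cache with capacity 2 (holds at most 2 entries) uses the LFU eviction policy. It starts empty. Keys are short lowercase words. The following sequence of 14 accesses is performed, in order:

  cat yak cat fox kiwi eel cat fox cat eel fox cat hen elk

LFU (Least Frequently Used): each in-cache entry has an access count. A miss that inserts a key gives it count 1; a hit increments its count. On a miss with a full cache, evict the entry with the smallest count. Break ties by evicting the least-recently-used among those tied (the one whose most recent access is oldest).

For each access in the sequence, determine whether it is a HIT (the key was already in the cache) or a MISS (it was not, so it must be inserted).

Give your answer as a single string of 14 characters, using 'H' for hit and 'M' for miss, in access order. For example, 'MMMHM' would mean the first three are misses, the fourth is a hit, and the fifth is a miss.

LFU simulation (capacity=2):
  1. access cat: MISS. Cache: [cat(c=1)]
  2. access yak: MISS. Cache: [cat(c=1) yak(c=1)]
  3. access cat: HIT, count now 2. Cache: [yak(c=1) cat(c=2)]
  4. access fox: MISS, evict yak(c=1). Cache: [fox(c=1) cat(c=2)]
  5. access kiwi: MISS, evict fox(c=1). Cache: [kiwi(c=1) cat(c=2)]
  6. access eel: MISS, evict kiwi(c=1). Cache: [eel(c=1) cat(c=2)]
  7. access cat: HIT, count now 3. Cache: [eel(c=1) cat(c=3)]
  8. access fox: MISS, evict eel(c=1). Cache: [fox(c=1) cat(c=3)]
  9. access cat: HIT, count now 4. Cache: [fox(c=1) cat(c=4)]
  10. access eel: MISS, evict fox(c=1). Cache: [eel(c=1) cat(c=4)]
  11. access fox: MISS, evict eel(c=1). Cache: [fox(c=1) cat(c=4)]
  12. access cat: HIT, count now 5. Cache: [fox(c=1) cat(c=5)]
  13. access hen: MISS, evict fox(c=1). Cache: [hen(c=1) cat(c=5)]
  14. access elk: MISS, evict hen(c=1). Cache: [elk(c=1) cat(c=5)]
Total: 4 hits, 10 misses, 8 evictions

Answer: MMHMMMHMHMMHMM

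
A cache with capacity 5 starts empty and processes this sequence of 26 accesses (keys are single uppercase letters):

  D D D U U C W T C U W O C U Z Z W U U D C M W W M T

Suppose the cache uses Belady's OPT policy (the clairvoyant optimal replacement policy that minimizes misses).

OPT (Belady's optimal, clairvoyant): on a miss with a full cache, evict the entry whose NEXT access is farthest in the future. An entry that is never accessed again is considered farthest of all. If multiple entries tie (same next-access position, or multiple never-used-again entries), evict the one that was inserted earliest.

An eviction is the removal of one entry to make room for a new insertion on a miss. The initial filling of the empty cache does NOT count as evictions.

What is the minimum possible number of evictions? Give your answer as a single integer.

Answer: 4

Derivation:
OPT (Belady) simulation (capacity=5):
  1. access D: MISS. Cache: [D]
  2. access D: HIT. Next use of D: step 3. Cache: [D]
  3. access D: HIT. Next use of D: step 20. Cache: [D]
  4. access U: MISS. Cache: [D U]
  5. access U: HIT. Next use of U: step 10. Cache: [D U]
  6. access C: MISS. Cache: [D U C]
  7. access W: MISS. Cache: [D U C W]
  8. access T: MISS. Cache: [D U C W T]
  9. access C: HIT. Next use of C: step 13. Cache: [D U C W T]
  10. access U: HIT. Next use of U: step 14. Cache: [D U C W T]
  11. access W: HIT. Next use of W: step 17. Cache: [D U C W T]
  12. access O: MISS, evict T (next use: step 26). Cache: [D U C W O]
  13. access C: HIT. Next use of C: step 21. Cache: [D U C W O]
  14. access U: HIT. Next use of U: step 18. Cache: [D U C W O]
  15. access Z: MISS, evict O (next use: never). Cache: [D U C W Z]
  16. access Z: HIT. Next use of Z: never. Cache: [D U C W Z]
  17. access W: HIT. Next use of W: step 23. Cache: [D U C W Z]
  18. access U: HIT. Next use of U: step 19. Cache: [D U C W Z]
  19. access U: HIT. Next use of U: never. Cache: [D U C W Z]
  20. access D: HIT. Next use of D: never. Cache: [D U C W Z]
  21. access C: HIT. Next use of C: never. Cache: [D U C W Z]
  22. access M: MISS, evict D (next use: never). Cache: [U C W Z M]
  23. access W: HIT. Next use of W: step 24. Cache: [U C W Z M]
  24. access W: HIT. Next use of W: never. Cache: [U C W Z M]
  25. access M: HIT. Next use of M: never. Cache: [U C W Z M]
  26. access T: MISS, evict U (next use: never). Cache: [C W Z M T]
Total: 17 hits, 9 misses, 4 evictions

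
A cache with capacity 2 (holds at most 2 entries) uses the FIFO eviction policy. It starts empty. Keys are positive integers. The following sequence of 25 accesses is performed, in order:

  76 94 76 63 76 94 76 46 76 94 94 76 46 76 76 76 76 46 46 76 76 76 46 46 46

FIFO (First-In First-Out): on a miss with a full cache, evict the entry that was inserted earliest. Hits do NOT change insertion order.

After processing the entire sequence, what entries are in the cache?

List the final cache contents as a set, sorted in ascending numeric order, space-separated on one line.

Answer: 46 76

Derivation:
FIFO simulation (capacity=2):
  1. access 76: MISS. Cache (old->new): [76]
  2. access 94: MISS. Cache (old->new): [76 94]
  3. access 76: HIT. Cache (old->new): [76 94]
  4. access 63: MISS, evict 76. Cache (old->new): [94 63]
  5. access 76: MISS, evict 94. Cache (old->new): [63 76]
  6. access 94: MISS, evict 63. Cache (old->new): [76 94]
  7. access 76: HIT. Cache (old->new): [76 94]
  8. access 46: MISS, evict 76. Cache (old->new): [94 46]
  9. access 76: MISS, evict 94. Cache (old->new): [46 76]
  10. access 94: MISS, evict 46. Cache (old->new): [76 94]
  11. access 94: HIT. Cache (old->new): [76 94]
  12. access 76: HIT. Cache (old->new): [76 94]
  13. access 46: MISS, evict 76. Cache (old->new): [94 46]
  14. access 76: MISS, evict 94. Cache (old->new): [46 76]
  15. access 76: HIT. Cache (old->new): [46 76]
  16. access 76: HIT. Cache (old->new): [46 76]
  17. access 76: HIT. Cache (old->new): [46 76]
  18. access 46: HIT. Cache (old->new): [46 76]
  19. access 46: HIT. Cache (old->new): [46 76]
  20. access 76: HIT. Cache (old->new): [46 76]
  21. access 76: HIT. Cache (old->new): [46 76]
  22. access 76: HIT. Cache (old->new): [46 76]
  23. access 46: HIT. Cache (old->new): [46 76]
  24. access 46: HIT. Cache (old->new): [46 76]
  25. access 46: HIT. Cache (old->new): [46 76]
Total: 15 hits, 10 misses, 8 evictions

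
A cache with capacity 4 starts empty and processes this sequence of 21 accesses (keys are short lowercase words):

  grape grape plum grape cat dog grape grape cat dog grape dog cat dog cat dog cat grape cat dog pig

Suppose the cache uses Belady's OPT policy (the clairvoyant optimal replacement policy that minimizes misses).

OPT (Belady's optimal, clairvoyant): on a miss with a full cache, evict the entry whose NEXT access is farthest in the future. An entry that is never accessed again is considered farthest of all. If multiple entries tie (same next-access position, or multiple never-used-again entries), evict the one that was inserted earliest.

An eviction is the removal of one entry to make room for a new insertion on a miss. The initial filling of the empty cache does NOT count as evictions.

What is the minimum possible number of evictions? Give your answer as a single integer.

Answer: 1

Derivation:
OPT (Belady) simulation (capacity=4):
  1. access grape: MISS. Cache: [grape]
  2. access grape: HIT. Next use of grape: step 4. Cache: [grape]
  3. access plum: MISS. Cache: [grape plum]
  4. access grape: HIT. Next use of grape: step 7. Cache: [grape plum]
  5. access cat: MISS. Cache: [grape plum cat]
  6. access dog: MISS. Cache: [grape plum cat dog]
  7. access grape: HIT. Next use of grape: step 8. Cache: [grape plum cat dog]
  8. access grape: HIT. Next use of grape: step 11. Cache: [grape plum cat dog]
  9. access cat: HIT. Next use of cat: step 13. Cache: [grape plum cat dog]
  10. access dog: HIT. Next use of dog: step 12. Cache: [grape plum cat dog]
  11. access grape: HIT. Next use of grape: step 18. Cache: [grape plum cat dog]
  12. access dog: HIT. Next use of dog: step 14. Cache: [grape plum cat dog]
  13. access cat: HIT. Next use of cat: step 15. Cache: [grape plum cat dog]
  14. access dog: HIT. Next use of dog: step 16. Cache: [grape plum cat dog]
  15. access cat: HIT. Next use of cat: step 17. Cache: [grape plum cat dog]
  16. access dog: HIT. Next use of dog: step 20. Cache: [grape plum cat dog]
  17. access cat: HIT. Next use of cat: step 19. Cache: [grape plum cat dog]
  18. access grape: HIT. Next use of grape: never. Cache: [grape plum cat dog]
  19. access cat: HIT. Next use of cat: never. Cache: [grape plum cat dog]
  20. access dog: HIT. Next use of dog: never. Cache: [grape plum cat dog]
  21. access pig: MISS, evict grape (next use: never). Cache: [plum cat dog pig]
Total: 16 hits, 5 misses, 1 evictions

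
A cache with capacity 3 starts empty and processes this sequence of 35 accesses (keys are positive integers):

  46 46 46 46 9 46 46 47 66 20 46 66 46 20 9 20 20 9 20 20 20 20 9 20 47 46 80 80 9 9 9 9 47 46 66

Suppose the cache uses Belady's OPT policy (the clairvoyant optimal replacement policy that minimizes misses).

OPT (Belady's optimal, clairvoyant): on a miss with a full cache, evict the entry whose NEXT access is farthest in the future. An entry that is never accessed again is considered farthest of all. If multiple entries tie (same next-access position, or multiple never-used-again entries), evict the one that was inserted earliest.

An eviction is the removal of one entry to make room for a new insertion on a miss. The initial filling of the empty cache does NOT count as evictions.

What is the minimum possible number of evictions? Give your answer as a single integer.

OPT (Belady) simulation (capacity=3):
  1. access 46: MISS. Cache: [46]
  2. access 46: HIT. Next use of 46: step 3. Cache: [46]
  3. access 46: HIT. Next use of 46: step 4. Cache: [46]
  4. access 46: HIT. Next use of 46: step 6. Cache: [46]
  5. access 9: MISS. Cache: [46 9]
  6. access 46: HIT. Next use of 46: step 7. Cache: [46 9]
  7. access 46: HIT. Next use of 46: step 11. Cache: [46 9]
  8. access 47: MISS. Cache: [46 9 47]
  9. access 66: MISS, evict 47 (next use: step 25). Cache: [46 9 66]
  10. access 20: MISS, evict 9 (next use: step 15). Cache: [46 66 20]
  11. access 46: HIT. Next use of 46: step 13. Cache: [46 66 20]
  12. access 66: HIT. Next use of 66: step 35. Cache: [46 66 20]
  13. access 46: HIT. Next use of 46: step 26. Cache: [46 66 20]
  14. access 20: HIT. Next use of 20: step 16. Cache: [46 66 20]
  15. access 9: MISS, evict 66 (next use: step 35). Cache: [46 20 9]
  16. access 20: HIT. Next use of 20: step 17. Cache: [46 20 9]
  17. access 20: HIT. Next use of 20: step 19. Cache: [46 20 9]
  18. access 9: HIT. Next use of 9: step 23. Cache: [46 20 9]
  19. access 20: HIT. Next use of 20: step 20. Cache: [46 20 9]
  20. access 20: HIT. Next use of 20: step 21. Cache: [46 20 9]
  21. access 20: HIT. Next use of 20: step 22. Cache: [46 20 9]
  22. access 20: HIT. Next use of 20: step 24. Cache: [46 20 9]
  23. access 9: HIT. Next use of 9: step 29. Cache: [46 20 9]
  24. access 20: HIT. Next use of 20: never. Cache: [46 20 9]
  25. access 47: MISS, evict 20 (next use: never). Cache: [46 9 47]
  26. access 46: HIT. Next use of 46: step 34. Cache: [46 9 47]
  27. access 80: MISS, evict 46 (next use: step 34). Cache: [9 47 80]
  28. access 80: HIT. Next use of 80: never. Cache: [9 47 80]
  29. access 9: HIT. Next use of 9: step 30. Cache: [9 47 80]
  30. access 9: HIT. Next use of 9: step 31. Cache: [9 47 80]
  31. access 9: HIT. Next use of 9: step 32. Cache: [9 47 80]
  32. access 9: HIT. Next use of 9: never. Cache: [9 47 80]
  33. access 47: HIT. Next use of 47: never. Cache: [9 47 80]
  34. access 46: MISS, evict 9 (next use: never). Cache: [47 80 46]
  35. access 66: MISS, evict 47 (next use: never). Cache: [80 46 66]
Total: 25 hits, 10 misses, 7 evictions

Answer: 7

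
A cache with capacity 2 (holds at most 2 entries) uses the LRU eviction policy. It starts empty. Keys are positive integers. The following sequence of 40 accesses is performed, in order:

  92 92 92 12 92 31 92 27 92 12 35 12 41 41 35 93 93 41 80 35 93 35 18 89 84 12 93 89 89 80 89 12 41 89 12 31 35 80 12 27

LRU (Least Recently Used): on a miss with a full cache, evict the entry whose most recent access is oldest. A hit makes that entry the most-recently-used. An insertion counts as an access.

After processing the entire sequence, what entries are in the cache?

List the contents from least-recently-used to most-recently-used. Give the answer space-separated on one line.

Answer: 12 27

Derivation:
LRU simulation (capacity=2):
  1. access 92: MISS. Cache (LRU->MRU): [92]
  2. access 92: HIT. Cache (LRU->MRU): [92]
  3. access 92: HIT. Cache (LRU->MRU): [92]
  4. access 12: MISS. Cache (LRU->MRU): [92 12]
  5. access 92: HIT. Cache (LRU->MRU): [12 92]
  6. access 31: MISS, evict 12. Cache (LRU->MRU): [92 31]
  7. access 92: HIT. Cache (LRU->MRU): [31 92]
  8. access 27: MISS, evict 31. Cache (LRU->MRU): [92 27]
  9. access 92: HIT. Cache (LRU->MRU): [27 92]
  10. access 12: MISS, evict 27. Cache (LRU->MRU): [92 12]
  11. access 35: MISS, evict 92. Cache (LRU->MRU): [12 35]
  12. access 12: HIT. Cache (LRU->MRU): [35 12]
  13. access 41: MISS, evict 35. Cache (LRU->MRU): [12 41]
  14. access 41: HIT. Cache (LRU->MRU): [12 41]
  15. access 35: MISS, evict 12. Cache (LRU->MRU): [41 35]
  16. access 93: MISS, evict 41. Cache (LRU->MRU): [35 93]
  17. access 93: HIT. Cache (LRU->MRU): [35 93]
  18. access 41: MISS, evict 35. Cache (LRU->MRU): [93 41]
  19. access 80: MISS, evict 93. Cache (LRU->MRU): [41 80]
  20. access 35: MISS, evict 41. Cache (LRU->MRU): [80 35]
  21. access 93: MISS, evict 80. Cache (LRU->MRU): [35 93]
  22. access 35: HIT. Cache (LRU->MRU): [93 35]
  23. access 18: MISS, evict 93. Cache (LRU->MRU): [35 18]
  24. access 89: MISS, evict 35. Cache (LRU->MRU): [18 89]
  25. access 84: MISS, evict 18. Cache (LRU->MRU): [89 84]
  26. access 12: MISS, evict 89. Cache (LRU->MRU): [84 12]
  27. access 93: MISS, evict 84. Cache (LRU->MRU): [12 93]
  28. access 89: MISS, evict 12. Cache (LRU->MRU): [93 89]
  29. access 89: HIT. Cache (LRU->MRU): [93 89]
  30. access 80: MISS, evict 93. Cache (LRU->MRU): [89 80]
  31. access 89: HIT. Cache (LRU->MRU): [80 89]
  32. access 12: MISS, evict 80. Cache (LRU->MRU): [89 12]
  33. access 41: MISS, evict 89. Cache (LRU->MRU): [12 41]
  34. access 89: MISS, evict 12. Cache (LRU->MRU): [41 89]
  35. access 12: MISS, evict 41. Cache (LRU->MRU): [89 12]
  36. access 31: MISS, evict 89. Cache (LRU->MRU): [12 31]
  37. access 35: MISS, evict 12. Cache (LRU->MRU): [31 35]
  38. access 80: MISS, evict 31. Cache (LRU->MRU): [35 80]
  39. access 12: MISS, evict 35. Cache (LRU->MRU): [80 12]
  40. access 27: MISS, evict 80. Cache (LRU->MRU): [12 27]
Total: 11 hits, 29 misses, 27 evictions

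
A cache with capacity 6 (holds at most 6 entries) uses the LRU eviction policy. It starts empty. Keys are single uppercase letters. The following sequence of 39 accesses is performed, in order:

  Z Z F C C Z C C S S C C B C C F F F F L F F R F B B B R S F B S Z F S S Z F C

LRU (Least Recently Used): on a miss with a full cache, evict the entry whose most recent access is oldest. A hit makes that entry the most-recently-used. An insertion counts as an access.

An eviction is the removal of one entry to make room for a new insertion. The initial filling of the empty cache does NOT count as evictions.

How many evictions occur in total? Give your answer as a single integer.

Answer: 3

Derivation:
LRU simulation (capacity=6):
  1. access Z: MISS. Cache (LRU->MRU): [Z]
  2. access Z: HIT. Cache (LRU->MRU): [Z]
  3. access F: MISS. Cache (LRU->MRU): [Z F]
  4. access C: MISS. Cache (LRU->MRU): [Z F C]
  5. access C: HIT. Cache (LRU->MRU): [Z F C]
  6. access Z: HIT. Cache (LRU->MRU): [F C Z]
  7. access C: HIT. Cache (LRU->MRU): [F Z C]
  8. access C: HIT. Cache (LRU->MRU): [F Z C]
  9. access S: MISS. Cache (LRU->MRU): [F Z C S]
  10. access S: HIT. Cache (LRU->MRU): [F Z C S]
  11. access C: HIT. Cache (LRU->MRU): [F Z S C]
  12. access C: HIT. Cache (LRU->MRU): [F Z S C]
  13. access B: MISS. Cache (LRU->MRU): [F Z S C B]
  14. access C: HIT. Cache (LRU->MRU): [F Z S B C]
  15. access C: HIT. Cache (LRU->MRU): [F Z S B C]
  16. access F: HIT. Cache (LRU->MRU): [Z S B C F]
  17. access F: HIT. Cache (LRU->MRU): [Z S B C F]
  18. access F: HIT. Cache (LRU->MRU): [Z S B C F]
  19. access F: HIT. Cache (LRU->MRU): [Z S B C F]
  20. access L: MISS. Cache (LRU->MRU): [Z S B C F L]
  21. access F: HIT. Cache (LRU->MRU): [Z S B C L F]
  22. access F: HIT. Cache (LRU->MRU): [Z S B C L F]
  23. access R: MISS, evict Z. Cache (LRU->MRU): [S B C L F R]
  24. access F: HIT. Cache (LRU->MRU): [S B C L R F]
  25. access B: HIT. Cache (LRU->MRU): [S C L R F B]
  26. access B: HIT. Cache (LRU->MRU): [S C L R F B]
  27. access B: HIT. Cache (LRU->MRU): [S C L R F B]
  28. access R: HIT. Cache (LRU->MRU): [S C L F B R]
  29. access S: HIT. Cache (LRU->MRU): [C L F B R S]
  30. access F: HIT. Cache (LRU->MRU): [C L B R S F]
  31. access B: HIT. Cache (LRU->MRU): [C L R S F B]
  32. access S: HIT. Cache (LRU->MRU): [C L R F B S]
  33. access Z: MISS, evict C. Cache (LRU->MRU): [L R F B S Z]
  34. access F: HIT. Cache (LRU->MRU): [L R B S Z F]
  35. access S: HIT. Cache (LRU->MRU): [L R B Z F S]
  36. access S: HIT. Cache (LRU->MRU): [L R B Z F S]
  37. access Z: HIT. Cache (LRU->MRU): [L R B F S Z]
  38. access F: HIT. Cache (LRU->MRU): [L R B S Z F]
  39. access C: MISS, evict L. Cache (LRU->MRU): [R B S Z F C]
Total: 30 hits, 9 misses, 3 evictions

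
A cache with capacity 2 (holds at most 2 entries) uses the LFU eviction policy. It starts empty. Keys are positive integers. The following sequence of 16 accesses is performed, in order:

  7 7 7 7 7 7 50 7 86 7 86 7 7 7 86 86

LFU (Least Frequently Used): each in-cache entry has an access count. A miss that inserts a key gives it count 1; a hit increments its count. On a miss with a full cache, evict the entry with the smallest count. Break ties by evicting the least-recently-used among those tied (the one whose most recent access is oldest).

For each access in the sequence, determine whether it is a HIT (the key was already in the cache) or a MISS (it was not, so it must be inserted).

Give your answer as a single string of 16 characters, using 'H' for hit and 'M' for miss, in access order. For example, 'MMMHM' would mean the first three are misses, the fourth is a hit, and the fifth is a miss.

Answer: MHHHHHMHMHHHHHHH

Derivation:
LFU simulation (capacity=2):
  1. access 7: MISS. Cache: [7(c=1)]
  2. access 7: HIT, count now 2. Cache: [7(c=2)]
  3. access 7: HIT, count now 3. Cache: [7(c=3)]
  4. access 7: HIT, count now 4. Cache: [7(c=4)]
  5. access 7: HIT, count now 5. Cache: [7(c=5)]
  6. access 7: HIT, count now 6. Cache: [7(c=6)]
  7. access 50: MISS. Cache: [50(c=1) 7(c=6)]
  8. access 7: HIT, count now 7. Cache: [50(c=1) 7(c=7)]
  9. access 86: MISS, evict 50(c=1). Cache: [86(c=1) 7(c=7)]
  10. access 7: HIT, count now 8. Cache: [86(c=1) 7(c=8)]
  11. access 86: HIT, count now 2. Cache: [86(c=2) 7(c=8)]
  12. access 7: HIT, count now 9. Cache: [86(c=2) 7(c=9)]
  13. access 7: HIT, count now 10. Cache: [86(c=2) 7(c=10)]
  14. access 7: HIT, count now 11. Cache: [86(c=2) 7(c=11)]
  15. access 86: HIT, count now 3. Cache: [86(c=3) 7(c=11)]
  16. access 86: HIT, count now 4. Cache: [86(c=4) 7(c=11)]
Total: 13 hits, 3 misses, 1 evictions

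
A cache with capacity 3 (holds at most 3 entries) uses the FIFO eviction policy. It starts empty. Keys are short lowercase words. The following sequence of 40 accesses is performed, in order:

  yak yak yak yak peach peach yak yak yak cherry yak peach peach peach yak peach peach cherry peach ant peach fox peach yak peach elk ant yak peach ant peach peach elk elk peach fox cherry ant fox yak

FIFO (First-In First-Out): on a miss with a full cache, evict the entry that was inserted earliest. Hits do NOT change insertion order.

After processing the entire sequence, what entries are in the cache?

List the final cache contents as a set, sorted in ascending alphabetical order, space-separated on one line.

Answer: ant cherry yak

Derivation:
FIFO simulation (capacity=3):
  1. access yak: MISS. Cache (old->new): [yak]
  2. access yak: HIT. Cache (old->new): [yak]
  3. access yak: HIT. Cache (old->new): [yak]
  4. access yak: HIT. Cache (old->new): [yak]
  5. access peach: MISS. Cache (old->new): [yak peach]
  6. access peach: HIT. Cache (old->new): [yak peach]
  7. access yak: HIT. Cache (old->new): [yak peach]
  8. access yak: HIT. Cache (old->new): [yak peach]
  9. access yak: HIT. Cache (old->new): [yak peach]
  10. access cherry: MISS. Cache (old->new): [yak peach cherry]
  11. access yak: HIT. Cache (old->new): [yak peach cherry]
  12. access peach: HIT. Cache (old->new): [yak peach cherry]
  13. access peach: HIT. Cache (old->new): [yak peach cherry]
  14. access peach: HIT. Cache (old->new): [yak peach cherry]
  15. access yak: HIT. Cache (old->new): [yak peach cherry]
  16. access peach: HIT. Cache (old->new): [yak peach cherry]
  17. access peach: HIT. Cache (old->new): [yak peach cherry]
  18. access cherry: HIT. Cache (old->new): [yak peach cherry]
  19. access peach: HIT. Cache (old->new): [yak peach cherry]
  20. access ant: MISS, evict yak. Cache (old->new): [peach cherry ant]
  21. access peach: HIT. Cache (old->new): [peach cherry ant]
  22. access fox: MISS, evict peach. Cache (old->new): [cherry ant fox]
  23. access peach: MISS, evict cherry. Cache (old->new): [ant fox peach]
  24. access yak: MISS, evict ant. Cache (old->new): [fox peach yak]
  25. access peach: HIT. Cache (old->new): [fox peach yak]
  26. access elk: MISS, evict fox. Cache (old->new): [peach yak elk]
  27. access ant: MISS, evict peach. Cache (old->new): [yak elk ant]
  28. access yak: HIT. Cache (old->new): [yak elk ant]
  29. access peach: MISS, evict yak. Cache (old->new): [elk ant peach]
  30. access ant: HIT. Cache (old->new): [elk ant peach]
  31. access peach: HIT. Cache (old->new): [elk ant peach]
  32. access peach: HIT. Cache (old->new): [elk ant peach]
  33. access elk: HIT. Cache (old->new): [elk ant peach]
  34. access elk: HIT. Cache (old->new): [elk ant peach]
  35. access peach: HIT. Cache (old->new): [elk ant peach]
  36. access fox: MISS, evict elk. Cache (old->new): [ant peach fox]
  37. access cherry: MISS, evict ant. Cache (old->new): [peach fox cherry]
  38. access ant: MISS, evict peach. Cache (old->new): [fox cherry ant]
  39. access fox: HIT. Cache (old->new): [fox cherry ant]
  40. access yak: MISS, evict fox. Cache (old->new): [cherry ant yak]
Total: 26 hits, 14 misses, 11 evictions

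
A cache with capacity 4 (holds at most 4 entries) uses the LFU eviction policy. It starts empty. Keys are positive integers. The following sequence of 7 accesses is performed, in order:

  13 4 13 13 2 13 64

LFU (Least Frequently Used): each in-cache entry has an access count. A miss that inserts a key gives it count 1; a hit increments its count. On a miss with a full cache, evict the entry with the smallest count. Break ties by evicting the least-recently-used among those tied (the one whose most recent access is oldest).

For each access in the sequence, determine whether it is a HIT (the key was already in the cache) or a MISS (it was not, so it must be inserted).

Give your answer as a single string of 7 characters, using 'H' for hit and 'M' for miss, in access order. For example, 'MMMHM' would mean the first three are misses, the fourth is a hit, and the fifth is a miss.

LFU simulation (capacity=4):
  1. access 13: MISS. Cache: [13(c=1)]
  2. access 4: MISS. Cache: [13(c=1) 4(c=1)]
  3. access 13: HIT, count now 2. Cache: [4(c=1) 13(c=2)]
  4. access 13: HIT, count now 3. Cache: [4(c=1) 13(c=3)]
  5. access 2: MISS. Cache: [4(c=1) 2(c=1) 13(c=3)]
  6. access 13: HIT, count now 4. Cache: [4(c=1) 2(c=1) 13(c=4)]
  7. access 64: MISS. Cache: [4(c=1) 2(c=1) 64(c=1) 13(c=4)]
Total: 3 hits, 4 misses, 0 evictions

Answer: MMHHMHM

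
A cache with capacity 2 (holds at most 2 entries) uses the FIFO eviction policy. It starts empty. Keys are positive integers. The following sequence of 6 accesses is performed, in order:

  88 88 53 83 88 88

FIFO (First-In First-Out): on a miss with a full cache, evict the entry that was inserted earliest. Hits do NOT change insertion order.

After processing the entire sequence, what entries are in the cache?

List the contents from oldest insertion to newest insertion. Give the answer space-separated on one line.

FIFO simulation (capacity=2):
  1. access 88: MISS. Cache (old->new): [88]
  2. access 88: HIT. Cache (old->new): [88]
  3. access 53: MISS. Cache (old->new): [88 53]
  4. access 83: MISS, evict 88. Cache (old->new): [53 83]
  5. access 88: MISS, evict 53. Cache (old->new): [83 88]
  6. access 88: HIT. Cache (old->new): [83 88]
Total: 2 hits, 4 misses, 2 evictions

Answer: 83 88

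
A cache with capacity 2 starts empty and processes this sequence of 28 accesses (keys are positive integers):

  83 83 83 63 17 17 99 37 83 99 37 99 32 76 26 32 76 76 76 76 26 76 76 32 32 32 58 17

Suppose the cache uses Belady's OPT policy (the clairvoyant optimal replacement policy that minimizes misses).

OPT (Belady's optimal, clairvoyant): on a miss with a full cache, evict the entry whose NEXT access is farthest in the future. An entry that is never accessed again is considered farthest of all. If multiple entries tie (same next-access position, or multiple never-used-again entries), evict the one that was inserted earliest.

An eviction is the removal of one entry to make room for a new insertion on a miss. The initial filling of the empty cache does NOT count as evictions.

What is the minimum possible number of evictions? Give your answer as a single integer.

OPT (Belady) simulation (capacity=2):
  1. access 83: MISS. Cache: [83]
  2. access 83: HIT. Next use of 83: step 3. Cache: [83]
  3. access 83: HIT. Next use of 83: step 9. Cache: [83]
  4. access 63: MISS. Cache: [83 63]
  5. access 17: MISS, evict 63 (next use: never). Cache: [83 17]
  6. access 17: HIT. Next use of 17: step 28. Cache: [83 17]
  7. access 99: MISS, evict 17 (next use: step 28). Cache: [83 99]
  8. access 37: MISS, evict 99 (next use: step 10). Cache: [83 37]
  9. access 83: HIT. Next use of 83: never. Cache: [83 37]
  10. access 99: MISS, evict 83 (next use: never). Cache: [37 99]
  11. access 37: HIT. Next use of 37: never. Cache: [37 99]
  12. access 99: HIT. Next use of 99: never. Cache: [37 99]
  13. access 32: MISS, evict 37 (next use: never). Cache: [99 32]
  14. access 76: MISS, evict 99 (next use: never). Cache: [32 76]
  15. access 26: MISS, evict 76 (next use: step 17). Cache: [32 26]
  16. access 32: HIT. Next use of 32: step 24. Cache: [32 26]
  17. access 76: MISS, evict 32 (next use: step 24). Cache: [26 76]
  18. access 76: HIT. Next use of 76: step 19. Cache: [26 76]
  19. access 76: HIT. Next use of 76: step 20. Cache: [26 76]
  20. access 76: HIT. Next use of 76: step 22. Cache: [26 76]
  21. access 26: HIT. Next use of 26: never. Cache: [26 76]
  22. access 76: HIT. Next use of 76: step 23. Cache: [26 76]
  23. access 76: HIT. Next use of 76: never. Cache: [26 76]
  24. access 32: MISS, evict 26 (next use: never). Cache: [76 32]
  25. access 32: HIT. Next use of 32: step 26. Cache: [76 32]
  26. access 32: HIT. Next use of 32: never. Cache: [76 32]
  27. access 58: MISS, evict 76 (next use: never). Cache: [32 58]
  28. access 17: MISS, evict 32 (next use: never). Cache: [58 17]
Total: 15 hits, 13 misses, 11 evictions

Answer: 11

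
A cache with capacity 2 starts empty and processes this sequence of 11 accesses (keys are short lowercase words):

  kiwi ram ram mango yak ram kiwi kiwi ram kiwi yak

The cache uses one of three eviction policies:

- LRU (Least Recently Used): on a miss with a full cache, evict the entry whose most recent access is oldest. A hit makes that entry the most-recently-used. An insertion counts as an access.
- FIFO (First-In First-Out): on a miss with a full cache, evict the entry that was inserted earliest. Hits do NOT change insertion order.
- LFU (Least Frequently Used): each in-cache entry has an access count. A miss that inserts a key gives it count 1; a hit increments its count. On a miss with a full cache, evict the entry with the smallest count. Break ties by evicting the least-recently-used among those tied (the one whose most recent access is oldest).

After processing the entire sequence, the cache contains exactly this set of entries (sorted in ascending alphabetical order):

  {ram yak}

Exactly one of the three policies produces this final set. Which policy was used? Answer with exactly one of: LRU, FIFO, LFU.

Simulating under each policy and comparing final sets:
  LRU: final set = {kiwi yak} -> differs
  FIFO: final set = {kiwi yak} -> differs
  LFU: final set = {ram yak} -> MATCHES target
Only LFU produces the target set.

Answer: LFU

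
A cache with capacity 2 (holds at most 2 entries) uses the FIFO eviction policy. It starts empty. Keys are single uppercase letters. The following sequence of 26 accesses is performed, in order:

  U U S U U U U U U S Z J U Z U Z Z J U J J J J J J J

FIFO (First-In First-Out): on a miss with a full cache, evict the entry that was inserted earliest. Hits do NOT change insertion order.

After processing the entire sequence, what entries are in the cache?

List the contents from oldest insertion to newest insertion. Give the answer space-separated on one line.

Answer: J U

Derivation:
FIFO simulation (capacity=2):
  1. access U: MISS. Cache (old->new): [U]
  2. access U: HIT. Cache (old->new): [U]
  3. access S: MISS. Cache (old->new): [U S]
  4. access U: HIT. Cache (old->new): [U S]
  5. access U: HIT. Cache (old->new): [U S]
  6. access U: HIT. Cache (old->new): [U S]
  7. access U: HIT. Cache (old->new): [U S]
  8. access U: HIT. Cache (old->new): [U S]
  9. access U: HIT. Cache (old->new): [U S]
  10. access S: HIT. Cache (old->new): [U S]
  11. access Z: MISS, evict U. Cache (old->new): [S Z]
  12. access J: MISS, evict S. Cache (old->new): [Z J]
  13. access U: MISS, evict Z. Cache (old->new): [J U]
  14. access Z: MISS, evict J. Cache (old->new): [U Z]
  15. access U: HIT. Cache (old->new): [U Z]
  16. access Z: HIT. Cache (old->new): [U Z]
  17. access Z: HIT. Cache (old->new): [U Z]
  18. access J: MISS, evict U. Cache (old->new): [Z J]
  19. access U: MISS, evict Z. Cache (old->new): [J U]
  20. access J: HIT. Cache (old->new): [J U]
  21. access J: HIT. Cache (old->new): [J U]
  22. access J: HIT. Cache (old->new): [J U]
  23. access J: HIT. Cache (old->new): [J U]
  24. access J: HIT. Cache (old->new): [J U]
  25. access J: HIT. Cache (old->new): [J U]
  26. access J: HIT. Cache (old->new): [J U]
Total: 18 hits, 8 misses, 6 evictions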